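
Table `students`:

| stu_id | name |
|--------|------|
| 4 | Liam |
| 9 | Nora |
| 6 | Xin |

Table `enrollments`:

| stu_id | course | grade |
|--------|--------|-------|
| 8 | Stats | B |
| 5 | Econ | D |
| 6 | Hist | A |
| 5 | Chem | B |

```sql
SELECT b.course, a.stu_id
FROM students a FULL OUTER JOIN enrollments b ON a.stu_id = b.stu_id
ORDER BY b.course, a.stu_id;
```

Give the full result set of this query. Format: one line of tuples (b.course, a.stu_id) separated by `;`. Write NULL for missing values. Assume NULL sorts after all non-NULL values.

FULL OUTER JOIN keeps every row from both sides; unmatched rows get NULL for the other side's columns.
Matching on a.stu_id = b.stu_id.
Matched pairs: 1; unmatched a rows kept: 2; unmatched b rows kept: 3.

(Chem, NULL); (Econ, NULL); (Hist, 6); (Stats, NULL); (NULL, 4); (NULL, 9)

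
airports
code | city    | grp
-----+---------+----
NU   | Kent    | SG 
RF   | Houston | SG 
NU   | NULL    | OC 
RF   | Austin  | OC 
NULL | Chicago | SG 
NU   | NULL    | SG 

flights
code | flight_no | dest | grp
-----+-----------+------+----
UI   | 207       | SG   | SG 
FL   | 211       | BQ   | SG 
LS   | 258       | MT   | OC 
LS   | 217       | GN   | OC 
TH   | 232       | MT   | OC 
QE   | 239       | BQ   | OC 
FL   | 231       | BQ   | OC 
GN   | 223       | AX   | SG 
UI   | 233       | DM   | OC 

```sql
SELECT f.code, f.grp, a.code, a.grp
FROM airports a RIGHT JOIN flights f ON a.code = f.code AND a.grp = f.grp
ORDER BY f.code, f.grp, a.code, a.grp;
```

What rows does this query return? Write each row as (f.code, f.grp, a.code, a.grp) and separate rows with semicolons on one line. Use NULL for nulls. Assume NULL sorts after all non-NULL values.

(FL, OC, NULL, NULL); (FL, SG, NULL, NULL); (GN, SG, NULL, NULL); (LS, OC, NULL, NULL); (LS, OC, NULL, NULL); (QE, OC, NULL, NULL); (TH, OC, NULL, NULL); (UI, OC, NULL, NULL); (UI, SG, NULL, NULL)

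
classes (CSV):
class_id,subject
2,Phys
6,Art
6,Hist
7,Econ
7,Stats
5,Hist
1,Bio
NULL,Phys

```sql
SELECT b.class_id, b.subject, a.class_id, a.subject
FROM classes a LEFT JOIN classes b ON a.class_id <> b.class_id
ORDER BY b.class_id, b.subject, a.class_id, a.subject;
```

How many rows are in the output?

39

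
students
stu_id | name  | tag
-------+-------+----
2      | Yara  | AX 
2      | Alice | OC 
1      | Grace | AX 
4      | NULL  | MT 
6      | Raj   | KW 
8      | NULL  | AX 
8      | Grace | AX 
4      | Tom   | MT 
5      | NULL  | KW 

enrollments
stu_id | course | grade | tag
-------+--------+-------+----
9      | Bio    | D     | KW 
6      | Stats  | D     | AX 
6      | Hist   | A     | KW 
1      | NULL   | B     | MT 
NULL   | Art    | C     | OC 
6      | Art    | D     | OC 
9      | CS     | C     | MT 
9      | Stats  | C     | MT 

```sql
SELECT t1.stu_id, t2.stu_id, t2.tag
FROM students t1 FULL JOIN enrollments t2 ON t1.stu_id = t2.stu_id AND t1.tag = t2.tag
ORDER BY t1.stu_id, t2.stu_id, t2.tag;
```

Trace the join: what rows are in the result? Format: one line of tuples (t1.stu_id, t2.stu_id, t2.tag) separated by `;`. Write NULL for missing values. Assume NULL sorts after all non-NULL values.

(1, NULL, NULL); (2, NULL, NULL); (2, NULL, NULL); (4, NULL, NULL); (4, NULL, NULL); (5, NULL, NULL); (6, 6, KW); (8, NULL, NULL); (8, NULL, NULL); (NULL, 1, MT); (NULL, 6, AX); (NULL, 6, OC); (NULL, 9, KW); (NULL, 9, MT); (NULL, 9, MT); (NULL, NULL, OC)

FULL OUTER JOIN keeps every row from both sides; unmatched rows get NULL for the other side's columns.
Matching on t1.stu_id = t2.stu_id AND t1.tag = t2.tag. A NULL in a compared column never satisfies the condition.
Matched pairs: 1; unmatched t1 rows kept: 8; unmatched t2 rows kept: 7.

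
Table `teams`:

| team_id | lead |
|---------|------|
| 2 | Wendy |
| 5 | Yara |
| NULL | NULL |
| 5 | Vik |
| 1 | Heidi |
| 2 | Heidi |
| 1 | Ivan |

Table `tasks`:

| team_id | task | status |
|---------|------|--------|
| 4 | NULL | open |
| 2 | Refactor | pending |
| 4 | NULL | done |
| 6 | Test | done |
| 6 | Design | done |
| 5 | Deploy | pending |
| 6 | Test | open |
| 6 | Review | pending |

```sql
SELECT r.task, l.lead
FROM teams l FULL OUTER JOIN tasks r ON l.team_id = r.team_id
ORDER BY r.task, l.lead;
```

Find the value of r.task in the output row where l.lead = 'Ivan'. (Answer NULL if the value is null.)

FULL OUTER JOIN keeps every row from both sides; unmatched rows get NULL for the other side's columns.
Matching on l.team_id = r.team_id. A NULL in a compared column never satisfies the condition.
Matched pairs: 4; unmatched l rows kept: 3; unmatched r rows kept: 6.

NULL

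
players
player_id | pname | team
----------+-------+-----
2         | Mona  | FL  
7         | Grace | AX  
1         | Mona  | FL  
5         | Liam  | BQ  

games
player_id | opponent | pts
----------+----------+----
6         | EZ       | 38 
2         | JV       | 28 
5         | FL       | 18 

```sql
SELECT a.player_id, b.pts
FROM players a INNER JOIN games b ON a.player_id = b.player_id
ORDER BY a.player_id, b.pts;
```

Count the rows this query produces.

INNER JOIN keeps only pairs where the ON condition holds.
Matching on a.player_id = b.player_id.
- player_id=2: 1 matching b row(s), so 1 row(s) emitted.
- player_id=7: no matching b row, dropped.
- player_id=1: no matching b row, dropped.
- player_id=5: 1 matching b row(s), so 1 row(s) emitted.
Total: 2 rows.

2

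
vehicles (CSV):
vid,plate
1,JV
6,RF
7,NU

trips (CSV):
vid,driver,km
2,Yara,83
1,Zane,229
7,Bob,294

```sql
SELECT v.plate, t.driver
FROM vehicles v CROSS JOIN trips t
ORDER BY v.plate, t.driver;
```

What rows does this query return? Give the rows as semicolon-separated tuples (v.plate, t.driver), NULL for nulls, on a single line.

CROSS JOIN pairs every row of `vehicles` with every row of `trips`: 3 × 3 = 9 rows.
After projecting and ordering:
v.plate | t.driver
JV | Bob
JV | Yara
JV | Zane
NU | Bob
NU | Yara
NU | Zane
RF | Bob
RF | Yara
RF | Zane

(JV, Bob); (JV, Yara); (JV, Zane); (NU, Bob); (NU, Yara); (NU, Zane); (RF, Bob); (RF, Yara); (RF, Zane)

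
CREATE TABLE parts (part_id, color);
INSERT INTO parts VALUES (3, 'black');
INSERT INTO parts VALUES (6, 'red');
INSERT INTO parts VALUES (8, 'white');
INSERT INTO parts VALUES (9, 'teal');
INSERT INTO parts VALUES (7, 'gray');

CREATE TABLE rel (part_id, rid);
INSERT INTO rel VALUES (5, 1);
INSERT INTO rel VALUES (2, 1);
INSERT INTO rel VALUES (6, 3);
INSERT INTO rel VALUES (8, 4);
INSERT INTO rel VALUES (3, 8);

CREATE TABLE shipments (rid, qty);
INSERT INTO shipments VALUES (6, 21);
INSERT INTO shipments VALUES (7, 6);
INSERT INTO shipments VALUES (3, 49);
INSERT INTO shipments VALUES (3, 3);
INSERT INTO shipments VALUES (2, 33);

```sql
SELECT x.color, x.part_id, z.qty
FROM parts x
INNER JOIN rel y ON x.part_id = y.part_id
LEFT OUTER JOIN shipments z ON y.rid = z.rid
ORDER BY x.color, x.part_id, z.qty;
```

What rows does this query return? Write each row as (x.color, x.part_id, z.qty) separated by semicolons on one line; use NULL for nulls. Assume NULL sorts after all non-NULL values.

(black, 3, NULL); (red, 6, 3); (red, 6, 49); (white, 8, NULL)

Step 1 — x INNER JOIN y on part_id → 3 row(s).
Then LEFT JOIN `shipments z` on rid: each of those 3 rows is kept; rows whose y.rid has no match in z get NULL for z's columns.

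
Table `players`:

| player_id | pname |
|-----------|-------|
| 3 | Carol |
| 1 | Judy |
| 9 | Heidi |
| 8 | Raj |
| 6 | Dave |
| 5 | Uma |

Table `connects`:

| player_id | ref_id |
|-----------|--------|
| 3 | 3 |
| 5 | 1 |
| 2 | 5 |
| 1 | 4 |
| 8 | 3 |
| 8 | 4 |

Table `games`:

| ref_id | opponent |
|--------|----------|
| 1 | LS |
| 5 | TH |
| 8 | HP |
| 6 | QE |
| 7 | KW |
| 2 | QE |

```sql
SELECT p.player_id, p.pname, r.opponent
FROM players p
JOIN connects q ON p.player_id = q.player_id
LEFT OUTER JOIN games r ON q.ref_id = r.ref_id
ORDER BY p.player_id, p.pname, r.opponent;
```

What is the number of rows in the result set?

5

Evaluate left to right. First `players p INNER JOIN connects q` on player_id: 5 row(s).
Then LEFT JOIN `games r` on ref_id: each of those 5 rows is kept; rows whose q.ref_id has no match in r get NULL for r's columns.
Result: 5 row(s).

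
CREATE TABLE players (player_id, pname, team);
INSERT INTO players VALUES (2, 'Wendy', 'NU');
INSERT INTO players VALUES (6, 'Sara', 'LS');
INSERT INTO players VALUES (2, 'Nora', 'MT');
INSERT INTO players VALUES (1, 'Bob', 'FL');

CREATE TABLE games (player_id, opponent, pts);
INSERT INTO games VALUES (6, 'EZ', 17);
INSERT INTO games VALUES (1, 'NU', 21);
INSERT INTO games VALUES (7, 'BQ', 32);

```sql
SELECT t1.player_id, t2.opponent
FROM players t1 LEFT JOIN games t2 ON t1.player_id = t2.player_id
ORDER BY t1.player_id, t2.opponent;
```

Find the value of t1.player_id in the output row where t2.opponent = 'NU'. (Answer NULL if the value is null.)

LEFT JOIN keeps every row from `players`; unmatched rows get NULL for `games`'s columns.
Matching on t1.player_id = t2.player_id.
Matched pairs: 2; unmatched t1 rows kept: 2.

1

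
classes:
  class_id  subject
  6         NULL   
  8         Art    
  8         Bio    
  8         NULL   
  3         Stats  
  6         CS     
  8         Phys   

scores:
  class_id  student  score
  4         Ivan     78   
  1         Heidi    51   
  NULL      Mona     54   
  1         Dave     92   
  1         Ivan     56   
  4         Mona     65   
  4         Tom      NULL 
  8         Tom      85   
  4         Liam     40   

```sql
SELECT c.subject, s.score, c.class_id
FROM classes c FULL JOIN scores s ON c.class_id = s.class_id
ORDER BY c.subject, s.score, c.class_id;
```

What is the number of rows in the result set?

FULL OUTER JOIN keeps every row from both sides; unmatched rows get NULL for the other side's columns.
Matching on c.class_id = s.class_id. A NULL in a compared column never satisfies the condition.
- c row (class_id=6): no match → kept, s columns NULL.
- c row (class_id=8): matches 1 s row(s) → 1 output row(s).
- c row (class_id=8): matches 1 s row(s) → 1 output row(s).
- c row (class_id=8): matches 1 s row(s) → 1 output row(s).
- c row (class_id=3): no match → kept, s columns NULL.
- c row (class_id=6): no match → kept, s columns NULL.
- c row (class_id=8): matches 1 s row(s) → 1 output row(s).
- plus 8 unmatched s row(s), each kept with NULL c columns.
Total: 4 matched + 11 padded = 15 rows.

15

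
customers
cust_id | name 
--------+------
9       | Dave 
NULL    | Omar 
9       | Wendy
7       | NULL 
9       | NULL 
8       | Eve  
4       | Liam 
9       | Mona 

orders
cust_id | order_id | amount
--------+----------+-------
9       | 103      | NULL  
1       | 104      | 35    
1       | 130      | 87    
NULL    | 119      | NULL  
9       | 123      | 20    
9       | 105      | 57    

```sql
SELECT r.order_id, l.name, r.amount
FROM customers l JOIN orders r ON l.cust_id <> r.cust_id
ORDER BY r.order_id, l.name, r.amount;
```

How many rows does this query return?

INNER JOIN keeps only pairs where the ON condition holds.
Matching on l.cust_id <> r.cust_id. A NULL in a compared column never satisfies the condition.
Matched pairs: 23.
Total: 23 rows.

23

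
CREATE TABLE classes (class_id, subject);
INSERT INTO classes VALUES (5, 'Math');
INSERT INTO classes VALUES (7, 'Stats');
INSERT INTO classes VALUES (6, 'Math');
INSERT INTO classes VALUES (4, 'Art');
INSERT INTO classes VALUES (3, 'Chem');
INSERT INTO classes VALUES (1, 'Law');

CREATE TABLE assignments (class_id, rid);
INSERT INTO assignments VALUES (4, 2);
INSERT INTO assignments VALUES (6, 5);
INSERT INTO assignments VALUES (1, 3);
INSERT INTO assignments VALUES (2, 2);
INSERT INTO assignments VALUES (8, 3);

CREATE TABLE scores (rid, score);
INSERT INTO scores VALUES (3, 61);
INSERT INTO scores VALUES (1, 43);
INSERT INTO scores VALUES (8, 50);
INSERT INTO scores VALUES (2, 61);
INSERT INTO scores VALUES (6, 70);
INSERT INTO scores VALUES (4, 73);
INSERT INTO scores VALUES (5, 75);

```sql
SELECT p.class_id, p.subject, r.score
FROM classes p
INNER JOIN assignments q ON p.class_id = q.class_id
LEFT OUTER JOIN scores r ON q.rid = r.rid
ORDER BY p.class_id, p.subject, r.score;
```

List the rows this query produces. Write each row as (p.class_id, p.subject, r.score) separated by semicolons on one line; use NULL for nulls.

(1, Law, 61); (4, Art, 61); (6, Math, 75)

Step 1 — p INNER JOIN q on class_id → 3 row(s).
Then LEFT JOIN `scores r` on rid: each of those 3 rows is kept; rows whose q.rid has no match in r get NULL for r's columns.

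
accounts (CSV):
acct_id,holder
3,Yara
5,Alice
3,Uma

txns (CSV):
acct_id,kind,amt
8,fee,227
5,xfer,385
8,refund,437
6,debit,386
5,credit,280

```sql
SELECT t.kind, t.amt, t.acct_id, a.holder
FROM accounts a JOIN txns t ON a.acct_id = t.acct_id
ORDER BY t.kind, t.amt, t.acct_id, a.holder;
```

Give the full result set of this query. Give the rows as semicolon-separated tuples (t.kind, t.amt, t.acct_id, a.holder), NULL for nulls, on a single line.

INNER JOIN keeps only pairs where the ON condition holds.
Matching on a.acct_id = t.acct_id.
Matched pairs: 2.

(credit, 280, 5, Alice); (xfer, 385, 5, Alice)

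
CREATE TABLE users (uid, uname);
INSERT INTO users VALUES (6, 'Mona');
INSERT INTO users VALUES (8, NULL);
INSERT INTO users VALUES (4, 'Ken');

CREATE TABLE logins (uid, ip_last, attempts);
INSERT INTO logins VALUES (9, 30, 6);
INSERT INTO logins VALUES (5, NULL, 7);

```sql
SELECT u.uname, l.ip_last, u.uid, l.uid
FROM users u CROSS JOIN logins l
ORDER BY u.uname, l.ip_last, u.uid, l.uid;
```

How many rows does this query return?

CROSS JOIN pairs every row of `users` with every row of `logins`: 3 × 2 = 6 rows.

6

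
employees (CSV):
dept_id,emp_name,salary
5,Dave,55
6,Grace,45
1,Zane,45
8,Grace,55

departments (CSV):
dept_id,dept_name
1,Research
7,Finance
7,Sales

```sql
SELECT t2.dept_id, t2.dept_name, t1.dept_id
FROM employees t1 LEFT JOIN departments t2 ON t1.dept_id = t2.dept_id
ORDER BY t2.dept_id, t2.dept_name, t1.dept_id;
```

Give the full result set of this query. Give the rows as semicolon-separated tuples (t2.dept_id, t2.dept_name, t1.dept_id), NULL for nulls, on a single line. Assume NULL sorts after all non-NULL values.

(1, Research, 1); (NULL, NULL, 5); (NULL, NULL, 6); (NULL, NULL, 8)

LEFT JOIN keeps every row from `employees`; unmatched rows get NULL for `departments`'s columns.
Matching on t1.dept_id = t2.dept_id.
- dept_id=5: no t2 row matches, row kept with t2 columns NULL.
- dept_id=6: no t2 row matches, row kept with t2 columns NULL.
- dept_id=1: 1 matching t2 row(s), so 1 row(s) emitted.
- dept_id=8: no t2 row matches, row kept with t2 columns NULL.
After projecting and ordering:
t2.dept_id | t2.dept_name | t1.dept_id
1 | Research | 1
NULL | NULL | 5
NULL | NULL | 6
NULL | NULL | 8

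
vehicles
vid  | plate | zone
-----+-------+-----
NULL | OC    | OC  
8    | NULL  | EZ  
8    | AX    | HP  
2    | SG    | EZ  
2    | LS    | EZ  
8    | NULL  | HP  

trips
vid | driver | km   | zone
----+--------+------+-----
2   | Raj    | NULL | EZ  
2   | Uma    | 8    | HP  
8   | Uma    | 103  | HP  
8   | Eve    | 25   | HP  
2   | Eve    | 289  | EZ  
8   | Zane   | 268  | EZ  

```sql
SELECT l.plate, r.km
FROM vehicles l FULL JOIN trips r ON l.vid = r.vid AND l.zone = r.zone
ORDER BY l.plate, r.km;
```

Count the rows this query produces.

FULL OUTER JOIN keeps every row from both sides; unmatched rows get NULL for the other side's columns.
Matching on l.vid = r.vid AND l.zone = r.zone. A NULL in a compared column never satisfies the condition.
- vid=NULL, zone=OC: no r row matches, row kept with r columns NULL.
- vid=8, zone=EZ: 1 matching r row(s), so 1 row(s) emitted.
- vid=8, zone=HP: 2 matching r row(s), so 2 row(s) emitted.
- vid=2, zone=EZ: 2 matching r row(s), so 2 row(s) emitted.
- vid=2, zone=EZ: 2 matching r row(s), so 2 row(s) emitted.
- vid=8, zone=HP: 2 matching r row(s), so 2 row(s) emitted.
- 1 r row(s) had no l match → kept, l columns NULL.
Total: 9 matched + 2 padded = 11 rows.

11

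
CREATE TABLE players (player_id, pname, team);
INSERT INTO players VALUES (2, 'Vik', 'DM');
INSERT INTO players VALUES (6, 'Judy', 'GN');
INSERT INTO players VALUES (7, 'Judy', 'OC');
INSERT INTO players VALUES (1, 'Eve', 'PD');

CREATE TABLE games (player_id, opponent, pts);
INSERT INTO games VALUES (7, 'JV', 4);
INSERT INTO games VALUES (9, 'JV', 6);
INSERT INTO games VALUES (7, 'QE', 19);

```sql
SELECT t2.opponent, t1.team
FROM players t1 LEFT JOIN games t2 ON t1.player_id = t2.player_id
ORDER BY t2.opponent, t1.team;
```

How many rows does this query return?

LEFT JOIN keeps every row from `players`; unmatched rows get NULL for `games`'s columns.
Matching on t1.player_id = t2.player_id.
- t1 (player_id=2) has no partner → padded with NULL.
- t1 (player_id=6) has no partner → padded with NULL.
- t1 (player_id=7) pairs with 2 row(s) of t2.
- t1 (player_id=1) has no partner → padded with NULL.
Total: 2 matched + 3 padded = 5 rows.

5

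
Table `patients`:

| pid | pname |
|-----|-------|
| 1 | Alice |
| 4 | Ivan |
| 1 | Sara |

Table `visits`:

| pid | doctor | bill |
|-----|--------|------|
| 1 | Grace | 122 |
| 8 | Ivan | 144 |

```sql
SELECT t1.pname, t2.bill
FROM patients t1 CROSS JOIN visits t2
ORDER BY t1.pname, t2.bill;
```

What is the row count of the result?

CROSS JOIN pairs every row of `patients` with every row of `visits`: 3 × 2 = 6 rows.

6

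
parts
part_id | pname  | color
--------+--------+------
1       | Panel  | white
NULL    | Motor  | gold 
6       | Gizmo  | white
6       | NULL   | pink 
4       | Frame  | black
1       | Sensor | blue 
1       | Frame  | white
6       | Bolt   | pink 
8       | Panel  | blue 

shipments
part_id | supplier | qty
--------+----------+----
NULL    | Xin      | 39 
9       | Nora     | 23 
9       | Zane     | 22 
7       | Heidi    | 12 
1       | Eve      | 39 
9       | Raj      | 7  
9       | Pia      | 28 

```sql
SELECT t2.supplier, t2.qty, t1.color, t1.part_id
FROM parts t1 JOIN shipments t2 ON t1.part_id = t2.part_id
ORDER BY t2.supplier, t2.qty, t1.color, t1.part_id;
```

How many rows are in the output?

3

INNER JOIN keeps only pairs where the ON condition holds.
Matching on t1.part_id = t2.part_id. A NULL in a compared column never satisfies the condition.
- t1[0] part_id=1 → 1 match(es) in t2 → 1 row(s).
- t1[1] part_id=NULL → no match; dropped.
- t1[2] part_id=6 → no match; dropped.
- t1[3] part_id=6 → no match; dropped.
- t1[4] part_id=4 → no match; dropped.
- t1[5] part_id=1 → 1 match(es) in t2 → 1 row(s).
- t1[6] part_id=1 → 1 match(es) in t2 → 1 row(s).
- t1[7] part_id=6 → no match; dropped.
- t1[8] part_id=8 → no match; dropped.
Total: 3 rows.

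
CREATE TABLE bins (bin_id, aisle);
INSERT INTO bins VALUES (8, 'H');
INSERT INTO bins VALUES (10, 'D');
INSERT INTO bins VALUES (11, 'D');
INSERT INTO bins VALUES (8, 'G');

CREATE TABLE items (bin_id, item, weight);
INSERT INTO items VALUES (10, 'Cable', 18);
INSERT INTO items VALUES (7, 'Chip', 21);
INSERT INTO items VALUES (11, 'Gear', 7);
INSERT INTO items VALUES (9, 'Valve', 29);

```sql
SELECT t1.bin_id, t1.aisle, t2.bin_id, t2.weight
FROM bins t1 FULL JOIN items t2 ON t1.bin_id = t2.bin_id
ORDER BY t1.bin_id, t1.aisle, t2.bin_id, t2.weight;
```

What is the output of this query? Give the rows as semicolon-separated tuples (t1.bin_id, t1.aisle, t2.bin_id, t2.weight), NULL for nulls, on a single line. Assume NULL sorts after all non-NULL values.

(8, G, NULL, NULL); (8, H, NULL, NULL); (10, D, 10, 18); (11, D, 11, 7); (NULL, NULL, 7, 21); (NULL, NULL, 9, 29)

FULL OUTER JOIN keeps every row from both sides; unmatched rows get NULL for the other side's columns.
Matching on t1.bin_id = t2.bin_id.
- t1[0] bin_id=8 → no match; kept with NULLs on the t2 side.
- t1[1] bin_id=10 → 1 match(es) in t2 → 1 row(s).
- t1[2] bin_id=11 → 1 match(es) in t2 → 1 row(s).
- t1[3] bin_id=8 → no match; kept with NULLs on the t2 side.
- plus 2 unmatched t2 row(s), each kept with NULL t1 columns.
After projecting and ordering:
t1.bin_id | t1.aisle | t2.bin_id | t2.weight
8 | G | NULL | NULL
8 | H | NULL | NULL
10 | D | 10 | 18
11 | D | 11 | 7
NULL | NULL | 7 | 21
NULL | NULL | 9 | 29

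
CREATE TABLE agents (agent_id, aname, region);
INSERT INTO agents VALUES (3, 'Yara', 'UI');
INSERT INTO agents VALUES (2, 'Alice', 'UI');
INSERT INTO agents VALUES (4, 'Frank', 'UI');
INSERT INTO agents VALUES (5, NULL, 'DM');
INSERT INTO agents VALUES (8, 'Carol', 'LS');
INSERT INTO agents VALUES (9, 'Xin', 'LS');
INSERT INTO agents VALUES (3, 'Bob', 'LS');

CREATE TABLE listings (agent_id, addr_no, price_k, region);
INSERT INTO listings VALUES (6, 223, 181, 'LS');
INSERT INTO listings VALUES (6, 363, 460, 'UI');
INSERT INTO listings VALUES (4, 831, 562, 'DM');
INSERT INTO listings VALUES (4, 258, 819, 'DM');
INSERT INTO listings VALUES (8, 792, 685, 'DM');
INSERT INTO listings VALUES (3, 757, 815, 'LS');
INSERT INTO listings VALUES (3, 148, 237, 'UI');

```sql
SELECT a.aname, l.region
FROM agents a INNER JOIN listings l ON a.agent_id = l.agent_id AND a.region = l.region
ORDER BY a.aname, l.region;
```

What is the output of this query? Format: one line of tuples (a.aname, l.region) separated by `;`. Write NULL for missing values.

INNER JOIN keeps only pairs where the ON condition holds.
Matching on a.agent_id = l.agent_id AND a.region = l.region.
- a row (agent_id=3, region=UI): matches 1 l row(s) → 1 output row(s).
- a row (agent_id=2, region=UI): no match → dropped.
- a row (agent_id=4, region=UI): no match → dropped.
- a row (agent_id=5, region=DM): no match → dropped.
- a row (agent_id=8, region=LS): no match → dropped.
- a row (agent_id=9, region=LS): no match → dropped.
- a row (agent_id=3, region=LS): matches 1 l row(s) → 1 output row(s).
After projecting and ordering:
a.aname | l.region
Bob | LS
Yara | UI

(Bob, LS); (Yara, UI)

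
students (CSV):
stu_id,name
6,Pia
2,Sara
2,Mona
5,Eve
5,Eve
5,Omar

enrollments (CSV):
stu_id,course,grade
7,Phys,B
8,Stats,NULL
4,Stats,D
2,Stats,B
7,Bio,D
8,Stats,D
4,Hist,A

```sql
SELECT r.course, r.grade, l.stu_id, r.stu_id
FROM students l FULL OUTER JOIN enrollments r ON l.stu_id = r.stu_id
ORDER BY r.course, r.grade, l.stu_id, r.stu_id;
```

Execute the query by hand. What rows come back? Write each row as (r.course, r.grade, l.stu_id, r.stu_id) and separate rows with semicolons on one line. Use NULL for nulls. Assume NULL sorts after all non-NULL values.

(Bio, D, NULL, 7); (Hist, A, NULL, 4); (Phys, B, NULL, 7); (Stats, B, 2, 2); (Stats, B, 2, 2); (Stats, D, NULL, 4); (Stats, D, NULL, 8); (Stats, NULL, NULL, 8); (NULL, NULL, 5, NULL); (NULL, NULL, 5, NULL); (NULL, NULL, 5, NULL); (NULL, NULL, 6, NULL)

FULL OUTER JOIN keeps every row from both sides; unmatched rows get NULL for the other side's columns.
Matching on l.stu_id = r.stu_id.
Matched pairs: 2; unmatched l rows kept: 4; unmatched r rows kept: 6.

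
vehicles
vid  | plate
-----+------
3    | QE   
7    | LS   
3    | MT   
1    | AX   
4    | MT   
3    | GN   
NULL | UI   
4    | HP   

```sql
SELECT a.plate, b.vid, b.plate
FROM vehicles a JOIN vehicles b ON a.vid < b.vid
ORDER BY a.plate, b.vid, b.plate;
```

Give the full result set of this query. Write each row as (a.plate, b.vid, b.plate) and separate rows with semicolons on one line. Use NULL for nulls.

(AX, 3, GN); (AX, 3, MT); (AX, 3, QE); (AX, 4, HP); (AX, 4, MT); (AX, 7, LS); (GN, 4, HP); (GN, 4, MT); (GN, 7, LS); (HP, 7, LS); (MT, 4, HP); (MT, 4, MT); (MT, 7, LS); (MT, 7, LS); (QE, 4, HP); (QE, 4, MT); (QE, 7, LS)

INNER JOIN keeps only pairs where the ON condition holds.
Matching on a.vid < b.vid. A NULL in a compared column never satisfies the condition.
- a[0] vid=3 → 3 match(es) in b → 3 row(s).
- a[1] vid=7 → no match; dropped.
- a[2] vid=3 → 3 match(es) in b → 3 row(s).
- a[3] vid=1 → 6 match(es) in b → 6 row(s).
- a[4] vid=4 → 1 match(es) in b → 1 row(s).
- a[5] vid=3 → 3 match(es) in b → 3 row(s).
- a[6] vid=NULL → no match; dropped.
- a[7] vid=4 → 1 match(es) in b → 1 row(s).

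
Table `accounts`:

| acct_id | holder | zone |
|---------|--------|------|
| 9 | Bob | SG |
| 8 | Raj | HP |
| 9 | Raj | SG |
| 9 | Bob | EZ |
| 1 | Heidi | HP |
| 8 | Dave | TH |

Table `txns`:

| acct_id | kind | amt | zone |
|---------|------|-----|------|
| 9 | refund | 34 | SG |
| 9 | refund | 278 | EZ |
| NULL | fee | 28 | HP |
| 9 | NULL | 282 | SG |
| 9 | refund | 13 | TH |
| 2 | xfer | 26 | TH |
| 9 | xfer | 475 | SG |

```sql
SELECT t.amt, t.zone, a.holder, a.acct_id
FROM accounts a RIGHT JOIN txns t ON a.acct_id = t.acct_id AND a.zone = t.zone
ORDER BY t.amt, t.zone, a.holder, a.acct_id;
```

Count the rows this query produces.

RIGHT JOIN keeps every row from `txns`; unmatched rows get NULL for `accounts`'s columns.
Matching on a.acct_id = t.acct_id AND a.zone = t.zone. A NULL in a compared column never satisfies the condition.
- a row (acct_id=9, zone=SG): matches 3 t row(s) → 3 output row(s).
- a row (acct_id=8, zone=HP): no match.
- a row (acct_id=9, zone=SG): matches 3 t row(s) → 3 output row(s).
- a row (acct_id=9, zone=EZ): matches 1 t row(s) → 1 output row(s).
- a row (acct_id=1, zone=HP): no match.
- a row (acct_id=8, zone=TH): no match.
- 3 t row(s) had no a match → kept, a columns NULL.
Total: 7 matched + 3 padded = 10 rows.

10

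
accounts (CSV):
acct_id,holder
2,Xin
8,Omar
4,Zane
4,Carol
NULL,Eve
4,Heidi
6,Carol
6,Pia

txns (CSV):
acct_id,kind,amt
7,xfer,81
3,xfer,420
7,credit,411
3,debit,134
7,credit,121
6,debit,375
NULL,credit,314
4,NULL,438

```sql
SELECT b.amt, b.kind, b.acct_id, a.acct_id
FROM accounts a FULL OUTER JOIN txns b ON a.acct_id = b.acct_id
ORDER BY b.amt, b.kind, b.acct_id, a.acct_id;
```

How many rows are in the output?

14

FULL OUTER JOIN keeps every row from both sides; unmatched rows get NULL for the other side's columns.
Matching on a.acct_id = b.acct_id. A NULL in a compared column never satisfies the condition.
Matched pairs: 5; unmatched a rows kept: 3; unmatched b rows kept: 6.
Total: 5 matched + 9 padded = 14 rows.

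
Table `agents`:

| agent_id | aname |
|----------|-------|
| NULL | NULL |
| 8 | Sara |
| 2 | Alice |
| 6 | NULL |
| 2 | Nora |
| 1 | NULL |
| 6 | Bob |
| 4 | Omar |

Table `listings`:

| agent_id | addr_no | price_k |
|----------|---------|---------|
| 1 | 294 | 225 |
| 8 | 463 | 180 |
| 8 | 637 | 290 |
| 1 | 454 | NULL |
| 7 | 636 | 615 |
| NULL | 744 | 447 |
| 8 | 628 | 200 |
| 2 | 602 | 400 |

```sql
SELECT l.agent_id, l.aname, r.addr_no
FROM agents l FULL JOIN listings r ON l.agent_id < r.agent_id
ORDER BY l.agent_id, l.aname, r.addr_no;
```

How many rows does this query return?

30

FULL OUTER JOIN keeps every row from both sides; unmatched rows get NULL for the other side's columns.
Matching on l.agent_id < r.agent_id. A NULL in a compared column never satisfies the condition.
- agent_id=NULL: no r row matches, row kept with r columns NULL.
- agent_id=8: no r row matches, row kept with r columns NULL.
- agent_id=2: 4 matching r row(s), so 4 row(s) emitted.
- agent_id=6: 4 matching r row(s), so 4 row(s) emitted.
- agent_id=2: 4 matching r row(s), so 4 row(s) emitted.
- agent_id=1: 5 matching r row(s), so 5 row(s) emitted.
- agent_id=6: 4 matching r row(s), so 4 row(s) emitted.
- agent_id=4: 4 matching r row(s), so 4 row(s) emitted.
- plus 3 unmatched r row(s), each kept with NULL l columns.
Total: 25 matched + 5 padded = 30 rows.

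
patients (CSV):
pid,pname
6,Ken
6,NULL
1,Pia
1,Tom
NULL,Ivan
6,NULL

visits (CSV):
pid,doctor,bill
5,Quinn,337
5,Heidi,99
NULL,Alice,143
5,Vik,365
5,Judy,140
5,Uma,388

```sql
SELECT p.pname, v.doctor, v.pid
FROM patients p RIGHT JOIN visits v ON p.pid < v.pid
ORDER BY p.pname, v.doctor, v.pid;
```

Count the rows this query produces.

11

RIGHT JOIN keeps every row from `visits`; unmatched rows get NULL for `patients`'s columns.
Matching on p.pid < v.pid. A NULL in a compared column never satisfies the condition.
Matched pairs: 10; unmatched v rows kept: 1.
Total: 10 matched + 1 padded = 11 rows.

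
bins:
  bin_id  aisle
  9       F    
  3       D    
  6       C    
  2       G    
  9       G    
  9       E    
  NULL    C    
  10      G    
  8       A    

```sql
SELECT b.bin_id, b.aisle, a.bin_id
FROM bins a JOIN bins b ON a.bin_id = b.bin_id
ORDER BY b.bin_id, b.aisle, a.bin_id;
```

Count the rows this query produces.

14

INNER JOIN keeps only pairs where the ON condition holds.
Matching on a.bin_id = b.bin_id. A NULL in a compared column never satisfies the condition.
- bin_id=9: 3 matching b row(s), so 3 row(s) emitted.
- bin_id=3: 1 matching b row(s), so 1 row(s) emitted.
- bin_id=6: 1 matching b row(s), so 1 row(s) emitted.
- bin_id=2: 1 matching b row(s), so 1 row(s) emitted.
- bin_id=9: 3 matching b row(s), so 3 row(s) emitted.
- bin_id=9: 3 matching b row(s), so 3 row(s) emitted.
- bin_id=NULL: no matching b row, dropped.
- bin_id=10: 1 matching b row(s), so 1 row(s) emitted.
- bin_id=8: 1 matching b row(s), so 1 row(s) emitted.
Total: 14 rows.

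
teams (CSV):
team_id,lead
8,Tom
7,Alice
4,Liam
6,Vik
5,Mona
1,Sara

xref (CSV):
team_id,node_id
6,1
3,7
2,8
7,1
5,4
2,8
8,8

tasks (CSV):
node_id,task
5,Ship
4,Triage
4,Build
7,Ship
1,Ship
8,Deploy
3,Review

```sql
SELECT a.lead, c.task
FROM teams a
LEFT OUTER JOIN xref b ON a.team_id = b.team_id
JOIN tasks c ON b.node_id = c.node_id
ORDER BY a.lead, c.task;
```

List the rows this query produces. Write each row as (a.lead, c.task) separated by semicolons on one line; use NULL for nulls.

(Alice, Ship); (Mona, Build); (Mona, Triage); (Tom, Deploy); (Vik, Ship)

Step 1 — a LEFT JOIN b on team_id → 6 row(s).
Then INNER JOIN `tasks c` on node_id: keep only rows whose b.node_id appears in c.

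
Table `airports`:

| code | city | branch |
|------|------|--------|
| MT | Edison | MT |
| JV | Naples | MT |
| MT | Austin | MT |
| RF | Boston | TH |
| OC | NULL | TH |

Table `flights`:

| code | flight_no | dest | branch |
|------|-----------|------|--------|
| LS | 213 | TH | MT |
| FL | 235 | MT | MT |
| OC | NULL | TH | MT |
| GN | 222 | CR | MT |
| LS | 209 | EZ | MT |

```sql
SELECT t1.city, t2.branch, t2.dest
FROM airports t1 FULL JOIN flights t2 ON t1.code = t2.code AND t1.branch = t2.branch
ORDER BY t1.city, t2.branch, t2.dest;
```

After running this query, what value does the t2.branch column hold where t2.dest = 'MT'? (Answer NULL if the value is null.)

MT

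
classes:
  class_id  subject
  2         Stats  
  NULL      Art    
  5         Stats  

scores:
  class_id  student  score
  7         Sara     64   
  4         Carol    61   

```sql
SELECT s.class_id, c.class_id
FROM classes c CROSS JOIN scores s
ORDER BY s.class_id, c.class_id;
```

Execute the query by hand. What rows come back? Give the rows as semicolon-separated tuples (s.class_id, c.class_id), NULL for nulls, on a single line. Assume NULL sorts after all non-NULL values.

CROSS JOIN pairs every row of `classes` with every row of `scores`: 3 × 2 = 6 rows.
After projecting and ordering:
s.class_id | c.class_id
4 | 2
4 | 5
4 | NULL
7 | 2
7 | 5
7 | NULL

(4, 2); (4, 5); (4, NULL); (7, 2); (7, 5); (7, NULL)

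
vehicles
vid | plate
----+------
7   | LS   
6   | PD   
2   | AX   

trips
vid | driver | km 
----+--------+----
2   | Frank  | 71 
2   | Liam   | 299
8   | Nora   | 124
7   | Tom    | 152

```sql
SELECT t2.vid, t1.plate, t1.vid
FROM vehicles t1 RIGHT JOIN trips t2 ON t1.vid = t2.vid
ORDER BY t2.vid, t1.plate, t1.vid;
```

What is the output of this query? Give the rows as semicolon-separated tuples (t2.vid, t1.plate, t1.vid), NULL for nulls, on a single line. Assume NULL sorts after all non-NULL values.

(2, AX, 2); (2, AX, 2); (7, LS, 7); (8, NULL, NULL)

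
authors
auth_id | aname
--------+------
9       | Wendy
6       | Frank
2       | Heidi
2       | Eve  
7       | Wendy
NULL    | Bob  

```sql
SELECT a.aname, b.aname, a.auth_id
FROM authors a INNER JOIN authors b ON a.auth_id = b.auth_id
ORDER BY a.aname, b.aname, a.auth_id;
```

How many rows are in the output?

7

INNER JOIN keeps only pairs where the ON condition holds.
Matching on a.auth_id = b.auth_id. A NULL in a compared column never satisfies the condition.
Matched pairs: 7.
Total: 7 rows.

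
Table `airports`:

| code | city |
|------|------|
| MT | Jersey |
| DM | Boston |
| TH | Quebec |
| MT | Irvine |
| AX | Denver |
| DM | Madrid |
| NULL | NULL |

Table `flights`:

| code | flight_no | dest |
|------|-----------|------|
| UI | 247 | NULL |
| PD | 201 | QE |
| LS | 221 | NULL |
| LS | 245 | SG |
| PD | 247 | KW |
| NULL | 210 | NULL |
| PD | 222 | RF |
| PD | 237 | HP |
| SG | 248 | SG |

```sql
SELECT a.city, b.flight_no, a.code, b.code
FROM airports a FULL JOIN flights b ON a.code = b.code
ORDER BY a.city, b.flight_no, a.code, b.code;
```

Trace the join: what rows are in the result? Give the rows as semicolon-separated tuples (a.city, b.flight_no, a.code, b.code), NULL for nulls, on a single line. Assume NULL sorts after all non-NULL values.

(Boston, NULL, DM, NULL); (Denver, NULL, AX, NULL); (Irvine, NULL, MT, NULL); (Jersey, NULL, MT, NULL); (Madrid, NULL, DM, NULL); (Quebec, NULL, TH, NULL); (NULL, 201, NULL, PD); (NULL, 210, NULL, NULL); (NULL, 221, NULL, LS); (NULL, 222, NULL, PD); (NULL, 237, NULL, PD); (NULL, 245, NULL, LS); (NULL, 247, NULL, PD); (NULL, 247, NULL, UI); (NULL, 248, NULL, SG); (NULL, NULL, NULL, NULL)

FULL OUTER JOIN keeps every row from both sides; unmatched rows get NULL for the other side's columns.
Matching on a.code = b.code. A NULL in a compared column never satisfies the condition.
- a row (code=MT): no match → kept, b columns NULL.
- a row (code=DM): no match → kept, b columns NULL.
- a row (code=TH): no match → kept, b columns NULL.
- a row (code=MT): no match → kept, b columns NULL.
- a row (code=AX): no match → kept, b columns NULL.
- a row (code=DM): no match → kept, b columns NULL.
- a row (code=NULL): no match → kept, b columns NULL.
- 9 b row(s) had no a match → kept, a columns NULL.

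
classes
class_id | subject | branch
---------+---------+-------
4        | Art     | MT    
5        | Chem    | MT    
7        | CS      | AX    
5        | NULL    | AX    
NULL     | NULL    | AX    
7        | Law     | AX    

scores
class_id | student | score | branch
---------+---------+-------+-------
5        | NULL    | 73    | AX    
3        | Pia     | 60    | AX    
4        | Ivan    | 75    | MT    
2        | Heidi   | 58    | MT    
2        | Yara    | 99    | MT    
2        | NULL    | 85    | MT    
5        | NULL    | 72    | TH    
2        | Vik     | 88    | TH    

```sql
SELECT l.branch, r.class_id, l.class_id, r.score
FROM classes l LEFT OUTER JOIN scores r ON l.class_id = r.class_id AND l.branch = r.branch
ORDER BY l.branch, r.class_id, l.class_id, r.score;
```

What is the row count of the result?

6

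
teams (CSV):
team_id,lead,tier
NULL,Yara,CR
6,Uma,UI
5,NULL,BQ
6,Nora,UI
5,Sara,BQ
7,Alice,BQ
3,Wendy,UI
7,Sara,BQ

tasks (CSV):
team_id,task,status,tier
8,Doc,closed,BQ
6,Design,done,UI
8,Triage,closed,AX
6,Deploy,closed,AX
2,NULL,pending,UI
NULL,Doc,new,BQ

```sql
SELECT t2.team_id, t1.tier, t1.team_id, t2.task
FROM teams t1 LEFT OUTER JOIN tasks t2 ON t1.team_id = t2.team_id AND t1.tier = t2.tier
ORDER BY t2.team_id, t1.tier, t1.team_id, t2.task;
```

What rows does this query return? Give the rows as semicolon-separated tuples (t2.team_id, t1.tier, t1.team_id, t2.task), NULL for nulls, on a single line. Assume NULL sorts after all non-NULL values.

LEFT JOIN keeps every row from `teams`; unmatched rows get NULL for `tasks`'s columns.
Matching on t1.team_id = t2.team_id AND t1.tier = t2.tier. A NULL in a compared column never satisfies the condition.
Matched pairs: 2; unmatched t1 rows kept: 6.

(6, UI, 6, Design); (6, UI, 6, Design); (NULL, BQ, 5, NULL); (NULL, BQ, 5, NULL); (NULL, BQ, 7, NULL); (NULL, BQ, 7, NULL); (NULL, CR, NULL, NULL); (NULL, UI, 3, NULL)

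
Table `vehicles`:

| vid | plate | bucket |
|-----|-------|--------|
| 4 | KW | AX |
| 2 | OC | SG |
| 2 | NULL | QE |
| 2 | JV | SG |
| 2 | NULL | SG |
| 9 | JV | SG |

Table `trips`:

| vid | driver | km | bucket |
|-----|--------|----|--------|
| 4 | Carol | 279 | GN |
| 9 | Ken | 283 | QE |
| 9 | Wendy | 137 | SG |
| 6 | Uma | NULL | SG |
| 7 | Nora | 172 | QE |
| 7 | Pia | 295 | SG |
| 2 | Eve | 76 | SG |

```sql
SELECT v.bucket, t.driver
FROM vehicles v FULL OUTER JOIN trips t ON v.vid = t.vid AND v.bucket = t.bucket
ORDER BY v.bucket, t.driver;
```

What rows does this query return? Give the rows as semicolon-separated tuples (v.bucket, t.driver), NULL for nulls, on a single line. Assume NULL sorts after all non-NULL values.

(AX, NULL); (QE, NULL); (SG, Eve); (SG, Eve); (SG, Eve); (SG, Wendy); (NULL, Carol); (NULL, Ken); (NULL, Nora); (NULL, Pia); (NULL, Uma)

FULL OUTER JOIN keeps every row from both sides; unmatched rows get NULL for the other side's columns.
Matching on v.vid = t.vid AND v.bucket = t.bucket.
- vid=4, bucket=AX: no t row matches, row kept with t columns NULL.
- vid=2, bucket=SG: 1 matching t row(s), so 1 row(s) emitted.
- vid=2, bucket=QE: no t row matches, row kept with t columns NULL.
- vid=2, bucket=SG: 1 matching t row(s), so 1 row(s) emitted.
- vid=2, bucket=SG: 1 matching t row(s), so 1 row(s) emitted.
- vid=9, bucket=SG: 1 matching t row(s), so 1 row(s) emitted.
- 5 t row(s) had no v match → kept, v columns NULL.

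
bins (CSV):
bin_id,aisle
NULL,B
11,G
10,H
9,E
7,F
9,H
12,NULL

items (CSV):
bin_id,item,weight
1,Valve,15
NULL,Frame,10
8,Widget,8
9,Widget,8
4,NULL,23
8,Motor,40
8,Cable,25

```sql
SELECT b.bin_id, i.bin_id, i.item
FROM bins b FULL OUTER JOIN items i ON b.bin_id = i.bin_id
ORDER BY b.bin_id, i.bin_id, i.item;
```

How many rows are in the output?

FULL OUTER JOIN keeps every row from both sides; unmatched rows get NULL for the other side's columns.
Matching on b.bin_id = i.bin_id. A NULL in a compared column never satisfies the condition.
Matched pairs: 2; unmatched b rows kept: 5; unmatched i rows kept: 6.
Total: 2 matched + 11 padded = 13 rows.

13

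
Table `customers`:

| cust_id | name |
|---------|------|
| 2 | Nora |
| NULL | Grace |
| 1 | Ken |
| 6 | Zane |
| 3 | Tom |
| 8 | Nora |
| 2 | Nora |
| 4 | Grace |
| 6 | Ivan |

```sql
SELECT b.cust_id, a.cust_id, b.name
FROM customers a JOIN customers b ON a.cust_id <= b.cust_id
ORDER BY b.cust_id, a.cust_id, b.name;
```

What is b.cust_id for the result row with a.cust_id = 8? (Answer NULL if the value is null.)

8

INNER JOIN keeps only pairs where the ON condition holds.
Matching on a.cust_id <= b.cust_id. A NULL in a compared column never satisfies the condition.
- cust_id=2: 7 matching b row(s), so 7 row(s) emitted.
- cust_id=NULL: no matching b row, dropped.
- cust_id=1: 8 matching b row(s), so 8 row(s) emitted.
- cust_id=6: 3 matching b row(s), so 3 row(s) emitted.
- cust_id=3: 5 matching b row(s), so 5 row(s) emitted.
- cust_id=8: 1 matching b row(s), so 1 row(s) emitted.
- cust_id=2: 7 matching b row(s), so 7 row(s) emitted.
- cust_id=4: 4 matching b row(s), so 4 row(s) emitted.
- cust_id=6: 3 matching b row(s), so 3 row(s) emitted.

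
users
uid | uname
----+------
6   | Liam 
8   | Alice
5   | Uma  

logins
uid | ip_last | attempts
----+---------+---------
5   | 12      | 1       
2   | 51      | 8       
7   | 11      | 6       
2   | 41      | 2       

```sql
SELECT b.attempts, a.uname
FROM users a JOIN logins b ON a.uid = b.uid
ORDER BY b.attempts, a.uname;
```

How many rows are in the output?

INNER JOIN keeps only pairs where the ON condition holds.
Matching on a.uid = b.uid.
Matched pairs: 1.
Total: 1 rows.

1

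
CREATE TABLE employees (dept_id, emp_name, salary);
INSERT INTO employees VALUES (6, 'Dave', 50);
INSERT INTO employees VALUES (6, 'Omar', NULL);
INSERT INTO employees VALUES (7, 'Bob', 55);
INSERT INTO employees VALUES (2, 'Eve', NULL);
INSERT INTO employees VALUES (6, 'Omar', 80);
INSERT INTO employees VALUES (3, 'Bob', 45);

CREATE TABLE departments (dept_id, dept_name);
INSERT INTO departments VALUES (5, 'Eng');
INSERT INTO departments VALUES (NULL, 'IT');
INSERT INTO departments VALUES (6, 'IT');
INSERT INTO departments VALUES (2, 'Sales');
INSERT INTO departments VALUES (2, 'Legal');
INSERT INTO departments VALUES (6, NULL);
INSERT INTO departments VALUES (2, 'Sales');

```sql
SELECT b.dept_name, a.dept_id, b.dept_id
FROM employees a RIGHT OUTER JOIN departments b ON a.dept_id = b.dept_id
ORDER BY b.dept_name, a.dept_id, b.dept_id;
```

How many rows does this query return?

11

RIGHT JOIN keeps every row from `departments`; unmatched rows get NULL for `employees`'s columns.
Matching on a.dept_id = b.dept_id. A NULL in a compared column never satisfies the condition.
- a[0] dept_id=6 → 2 match(es) in b → 2 row(s).
- a[1] dept_id=6 → 2 match(es) in b → 2 row(s).
- a[2] dept_id=7 → no match.
- a[3] dept_id=2 → 3 match(es) in b → 3 row(s).
- a[4] dept_id=6 → 2 match(es) in b → 2 row(s).
- a[5] dept_id=3 → no match.
- 2 row(s) from b found no a partner → padded with NULL.
Total: 9 matched + 2 padded = 11 rows.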